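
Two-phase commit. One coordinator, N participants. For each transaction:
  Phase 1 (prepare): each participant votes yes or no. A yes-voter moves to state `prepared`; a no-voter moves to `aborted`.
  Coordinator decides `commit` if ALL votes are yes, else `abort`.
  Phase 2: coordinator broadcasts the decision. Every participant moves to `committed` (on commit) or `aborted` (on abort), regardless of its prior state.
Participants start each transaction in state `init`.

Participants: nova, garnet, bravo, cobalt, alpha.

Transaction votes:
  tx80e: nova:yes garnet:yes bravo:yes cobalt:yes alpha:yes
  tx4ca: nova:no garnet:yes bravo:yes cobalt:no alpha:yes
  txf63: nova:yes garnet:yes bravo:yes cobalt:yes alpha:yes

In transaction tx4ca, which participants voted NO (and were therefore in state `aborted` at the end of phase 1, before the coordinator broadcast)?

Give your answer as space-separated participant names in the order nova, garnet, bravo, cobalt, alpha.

Answer: nova cobalt

Derivation:
Txn tx4ca phase 1: nova no -> aborted; garnet yes -> prepared; bravo yes -> prepared; cobalt no -> aborted; alpha yes -> prepared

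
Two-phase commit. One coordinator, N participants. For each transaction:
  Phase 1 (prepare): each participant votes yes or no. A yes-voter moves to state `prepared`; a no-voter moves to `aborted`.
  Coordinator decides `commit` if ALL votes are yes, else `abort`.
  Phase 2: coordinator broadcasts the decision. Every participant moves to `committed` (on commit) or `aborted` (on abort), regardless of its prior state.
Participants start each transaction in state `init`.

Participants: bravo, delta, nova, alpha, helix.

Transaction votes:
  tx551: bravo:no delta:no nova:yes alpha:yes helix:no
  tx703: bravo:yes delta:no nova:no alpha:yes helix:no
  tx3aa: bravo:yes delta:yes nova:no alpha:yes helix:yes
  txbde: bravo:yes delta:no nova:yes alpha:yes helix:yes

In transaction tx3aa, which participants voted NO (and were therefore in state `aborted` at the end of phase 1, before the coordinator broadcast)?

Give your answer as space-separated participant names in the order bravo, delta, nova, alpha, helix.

Answer: nova

Derivation:
Txn tx3aa phase 1: bravo yes -> prepared; delta yes -> prepared; nova no -> aborted; alpha yes -> prepared; helix yes -> prepared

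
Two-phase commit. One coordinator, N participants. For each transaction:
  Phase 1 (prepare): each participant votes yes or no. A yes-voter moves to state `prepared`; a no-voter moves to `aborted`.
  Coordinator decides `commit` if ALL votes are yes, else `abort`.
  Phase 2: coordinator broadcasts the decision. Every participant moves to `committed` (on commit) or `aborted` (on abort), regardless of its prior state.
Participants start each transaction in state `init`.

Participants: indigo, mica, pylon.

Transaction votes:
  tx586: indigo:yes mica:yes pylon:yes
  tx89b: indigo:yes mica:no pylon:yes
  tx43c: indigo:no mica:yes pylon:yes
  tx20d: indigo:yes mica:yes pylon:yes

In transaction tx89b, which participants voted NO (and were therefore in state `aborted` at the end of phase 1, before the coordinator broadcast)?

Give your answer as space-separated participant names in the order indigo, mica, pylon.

Txn tx89b phase 1: indigo yes -> prepared; mica no -> aborted; pylon yes -> prepared

Answer: mica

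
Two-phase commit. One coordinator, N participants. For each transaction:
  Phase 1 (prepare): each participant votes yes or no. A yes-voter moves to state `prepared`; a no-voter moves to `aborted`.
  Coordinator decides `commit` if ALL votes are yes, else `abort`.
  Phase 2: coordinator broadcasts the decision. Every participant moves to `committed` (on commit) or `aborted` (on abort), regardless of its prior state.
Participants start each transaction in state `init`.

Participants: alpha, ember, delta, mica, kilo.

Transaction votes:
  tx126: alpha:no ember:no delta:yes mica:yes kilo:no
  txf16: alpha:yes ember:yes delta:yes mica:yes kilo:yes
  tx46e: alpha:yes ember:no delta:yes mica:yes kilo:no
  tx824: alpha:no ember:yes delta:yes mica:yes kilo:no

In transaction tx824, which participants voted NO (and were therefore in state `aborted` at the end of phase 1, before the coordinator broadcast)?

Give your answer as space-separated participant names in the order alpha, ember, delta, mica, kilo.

Answer: alpha kilo

Derivation:
Txn tx824 phase 1: alpha no -> aborted; ember yes -> prepared; delta yes -> prepared; mica yes -> prepared; kilo no -> aborted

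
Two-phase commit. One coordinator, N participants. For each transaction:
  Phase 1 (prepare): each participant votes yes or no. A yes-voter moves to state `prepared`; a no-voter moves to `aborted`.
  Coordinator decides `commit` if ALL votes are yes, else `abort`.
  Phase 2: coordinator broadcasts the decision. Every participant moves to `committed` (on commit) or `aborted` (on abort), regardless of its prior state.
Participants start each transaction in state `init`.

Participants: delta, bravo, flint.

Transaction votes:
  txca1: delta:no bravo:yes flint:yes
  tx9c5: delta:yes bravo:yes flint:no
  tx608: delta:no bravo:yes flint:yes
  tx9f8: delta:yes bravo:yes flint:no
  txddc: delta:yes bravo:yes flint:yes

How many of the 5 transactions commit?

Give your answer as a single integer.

txca1: no from delta -> abort (commits=0)
tx9c5: no from flint -> abort (commits=0)
tx608: no from delta -> abort (commits=0)
tx9f8: no from flint -> abort (commits=0)
txddc: all yes -> commit (commits=1)

Answer: 1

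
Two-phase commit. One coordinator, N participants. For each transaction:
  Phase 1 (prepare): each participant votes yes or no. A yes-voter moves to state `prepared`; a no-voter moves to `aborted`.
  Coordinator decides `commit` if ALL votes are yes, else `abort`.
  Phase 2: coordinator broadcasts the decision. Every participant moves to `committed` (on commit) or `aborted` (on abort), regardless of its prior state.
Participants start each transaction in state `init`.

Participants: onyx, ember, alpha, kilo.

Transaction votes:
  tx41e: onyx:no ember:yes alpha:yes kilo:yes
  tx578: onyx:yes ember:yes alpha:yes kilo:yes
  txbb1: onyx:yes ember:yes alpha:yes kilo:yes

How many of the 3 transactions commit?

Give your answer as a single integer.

Answer: 2

Derivation:
tx41e: no from onyx -> abort (commits=0)
tx578: all yes -> commit (commits=1)
txbb1: all yes -> commit (commits=2)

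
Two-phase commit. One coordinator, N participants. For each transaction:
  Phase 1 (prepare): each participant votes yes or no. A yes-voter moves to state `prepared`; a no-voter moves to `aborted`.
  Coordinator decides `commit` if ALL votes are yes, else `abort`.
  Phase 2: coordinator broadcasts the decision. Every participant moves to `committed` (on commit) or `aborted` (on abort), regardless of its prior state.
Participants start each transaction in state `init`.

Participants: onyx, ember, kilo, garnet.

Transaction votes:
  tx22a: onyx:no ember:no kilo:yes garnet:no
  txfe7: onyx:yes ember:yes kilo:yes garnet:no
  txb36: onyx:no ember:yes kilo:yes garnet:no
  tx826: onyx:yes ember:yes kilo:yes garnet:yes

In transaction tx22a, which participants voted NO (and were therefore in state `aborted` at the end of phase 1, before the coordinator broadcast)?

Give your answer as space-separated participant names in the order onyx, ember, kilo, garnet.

Txn tx22a phase 1: onyx no -> aborted; ember no -> aborted; kilo yes -> prepared; garnet no -> aborted

Answer: onyx ember garnet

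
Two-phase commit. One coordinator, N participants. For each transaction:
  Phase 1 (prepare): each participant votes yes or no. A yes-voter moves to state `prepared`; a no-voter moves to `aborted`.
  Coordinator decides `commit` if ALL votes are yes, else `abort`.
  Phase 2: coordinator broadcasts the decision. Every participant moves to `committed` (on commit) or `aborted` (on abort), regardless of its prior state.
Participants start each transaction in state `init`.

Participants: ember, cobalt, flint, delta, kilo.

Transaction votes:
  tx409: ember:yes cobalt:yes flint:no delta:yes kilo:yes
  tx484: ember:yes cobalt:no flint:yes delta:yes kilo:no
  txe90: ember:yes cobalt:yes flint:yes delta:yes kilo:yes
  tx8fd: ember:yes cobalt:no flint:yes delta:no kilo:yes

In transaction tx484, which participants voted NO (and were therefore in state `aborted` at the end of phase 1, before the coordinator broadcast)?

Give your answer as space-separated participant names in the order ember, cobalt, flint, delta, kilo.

Txn tx484 phase 1: ember yes -> prepared; cobalt no -> aborted; flint yes -> prepared; delta yes -> prepared; kilo no -> aborted

Answer: cobalt kilo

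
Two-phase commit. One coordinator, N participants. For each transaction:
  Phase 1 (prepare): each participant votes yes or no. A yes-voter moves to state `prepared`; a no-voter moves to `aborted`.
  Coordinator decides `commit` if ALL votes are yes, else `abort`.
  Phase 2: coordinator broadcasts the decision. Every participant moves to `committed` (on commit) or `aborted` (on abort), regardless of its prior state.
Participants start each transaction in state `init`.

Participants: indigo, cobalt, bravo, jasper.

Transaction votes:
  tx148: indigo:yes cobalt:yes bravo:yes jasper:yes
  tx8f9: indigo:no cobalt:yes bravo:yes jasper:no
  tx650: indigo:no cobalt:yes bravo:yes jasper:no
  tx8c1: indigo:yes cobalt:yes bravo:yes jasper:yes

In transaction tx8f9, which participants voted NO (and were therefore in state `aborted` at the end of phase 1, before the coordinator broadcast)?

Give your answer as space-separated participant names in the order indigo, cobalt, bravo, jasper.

Txn tx8f9 phase 1: indigo no -> aborted; cobalt yes -> prepared; bravo yes -> prepared; jasper no -> aborted

Answer: indigo jasper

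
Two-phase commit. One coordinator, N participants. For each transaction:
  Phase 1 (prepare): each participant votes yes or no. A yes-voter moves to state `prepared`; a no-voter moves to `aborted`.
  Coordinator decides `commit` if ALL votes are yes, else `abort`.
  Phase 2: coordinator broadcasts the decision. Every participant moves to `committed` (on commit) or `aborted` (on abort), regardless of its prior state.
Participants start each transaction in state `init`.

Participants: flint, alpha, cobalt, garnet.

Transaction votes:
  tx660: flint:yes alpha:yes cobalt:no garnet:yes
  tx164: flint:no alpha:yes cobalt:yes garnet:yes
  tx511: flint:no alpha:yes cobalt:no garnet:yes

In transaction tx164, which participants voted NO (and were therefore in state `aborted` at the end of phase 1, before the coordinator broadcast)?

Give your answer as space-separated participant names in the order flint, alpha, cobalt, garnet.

Txn tx164 phase 1: flint no -> aborted; alpha yes -> prepared; cobalt yes -> prepared; garnet yes -> prepared

Answer: flint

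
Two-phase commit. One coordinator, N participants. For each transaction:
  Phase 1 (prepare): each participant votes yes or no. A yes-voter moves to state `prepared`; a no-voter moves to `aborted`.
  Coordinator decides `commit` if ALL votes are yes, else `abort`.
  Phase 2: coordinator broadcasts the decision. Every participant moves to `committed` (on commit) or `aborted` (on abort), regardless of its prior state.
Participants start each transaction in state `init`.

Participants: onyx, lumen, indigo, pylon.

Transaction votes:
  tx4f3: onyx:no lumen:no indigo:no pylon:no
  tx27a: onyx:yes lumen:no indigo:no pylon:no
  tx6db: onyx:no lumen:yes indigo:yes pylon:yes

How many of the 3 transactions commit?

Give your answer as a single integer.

tx4f3: no from onyx, lumen, indigo, pylon -> abort (commits=0)
tx27a: no from lumen, indigo, pylon -> abort (commits=0)
tx6db: no from onyx -> abort (commits=0)

Answer: 0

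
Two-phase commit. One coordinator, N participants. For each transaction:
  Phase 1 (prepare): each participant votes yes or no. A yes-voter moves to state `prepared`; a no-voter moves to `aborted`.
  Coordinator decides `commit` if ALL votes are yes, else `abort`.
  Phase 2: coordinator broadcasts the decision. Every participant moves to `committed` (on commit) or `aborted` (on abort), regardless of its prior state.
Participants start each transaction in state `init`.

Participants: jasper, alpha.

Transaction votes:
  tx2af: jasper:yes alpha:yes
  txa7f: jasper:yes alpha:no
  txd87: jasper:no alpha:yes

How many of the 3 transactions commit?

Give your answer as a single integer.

tx2af: all yes -> commit (commits=1)
txa7f: no from alpha -> abort (commits=1)
txd87: no from jasper -> abort (commits=1)

Answer: 1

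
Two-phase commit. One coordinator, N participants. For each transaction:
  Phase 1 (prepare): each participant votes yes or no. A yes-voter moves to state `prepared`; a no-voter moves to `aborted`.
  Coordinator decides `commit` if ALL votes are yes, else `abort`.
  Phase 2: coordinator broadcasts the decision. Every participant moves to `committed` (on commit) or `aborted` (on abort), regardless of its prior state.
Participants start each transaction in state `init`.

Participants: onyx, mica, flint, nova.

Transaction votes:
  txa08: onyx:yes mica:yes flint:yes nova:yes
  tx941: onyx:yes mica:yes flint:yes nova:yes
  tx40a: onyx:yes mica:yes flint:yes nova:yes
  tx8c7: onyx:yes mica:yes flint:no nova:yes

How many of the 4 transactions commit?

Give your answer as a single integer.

txa08: all yes -> commit (commits=1)
tx941: all yes -> commit (commits=2)
tx40a: all yes -> commit (commits=3)
tx8c7: no from flint -> abort (commits=3)

Answer: 3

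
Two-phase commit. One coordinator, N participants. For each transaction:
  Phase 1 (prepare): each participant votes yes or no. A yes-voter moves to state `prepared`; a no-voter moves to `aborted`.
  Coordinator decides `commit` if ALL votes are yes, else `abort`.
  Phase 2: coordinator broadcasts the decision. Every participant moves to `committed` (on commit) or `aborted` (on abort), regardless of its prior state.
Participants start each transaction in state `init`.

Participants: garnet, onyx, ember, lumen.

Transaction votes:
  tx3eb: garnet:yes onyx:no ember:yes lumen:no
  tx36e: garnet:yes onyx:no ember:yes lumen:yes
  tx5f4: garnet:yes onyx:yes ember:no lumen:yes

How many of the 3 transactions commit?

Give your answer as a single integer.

Answer: 0

Derivation:
tx3eb: no from onyx, lumen -> abort (commits=0)
tx36e: no from onyx -> abort (commits=0)
tx5f4: no from ember -> abort (commits=0)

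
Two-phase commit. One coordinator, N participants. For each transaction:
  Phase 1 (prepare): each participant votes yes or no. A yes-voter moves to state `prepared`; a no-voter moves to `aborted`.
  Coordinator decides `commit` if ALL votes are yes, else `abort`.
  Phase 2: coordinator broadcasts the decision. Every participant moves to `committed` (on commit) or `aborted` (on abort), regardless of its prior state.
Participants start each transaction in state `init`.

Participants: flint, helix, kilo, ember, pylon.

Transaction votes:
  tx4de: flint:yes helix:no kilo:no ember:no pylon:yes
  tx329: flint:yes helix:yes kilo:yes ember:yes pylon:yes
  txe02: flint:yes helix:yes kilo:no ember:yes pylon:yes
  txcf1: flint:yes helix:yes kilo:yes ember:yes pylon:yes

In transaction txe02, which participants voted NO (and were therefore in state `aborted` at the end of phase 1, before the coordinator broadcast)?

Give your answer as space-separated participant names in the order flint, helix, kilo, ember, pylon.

Txn txe02 phase 1: flint yes -> prepared; helix yes -> prepared; kilo no -> aborted; ember yes -> prepared; pylon yes -> prepared

Answer: kilo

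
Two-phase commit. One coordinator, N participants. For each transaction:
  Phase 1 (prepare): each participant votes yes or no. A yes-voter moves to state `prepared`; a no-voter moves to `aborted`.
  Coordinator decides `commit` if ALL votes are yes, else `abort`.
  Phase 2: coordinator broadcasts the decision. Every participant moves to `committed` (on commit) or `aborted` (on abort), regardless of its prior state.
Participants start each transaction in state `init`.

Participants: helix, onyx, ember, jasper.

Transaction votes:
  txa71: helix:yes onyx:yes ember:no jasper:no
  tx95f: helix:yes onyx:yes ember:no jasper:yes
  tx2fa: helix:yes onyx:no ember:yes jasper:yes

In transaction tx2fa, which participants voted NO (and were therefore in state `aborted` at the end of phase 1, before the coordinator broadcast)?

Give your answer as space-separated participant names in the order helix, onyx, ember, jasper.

Answer: onyx

Derivation:
Txn tx2fa phase 1: helix yes -> prepared; onyx no -> aborted; ember yes -> prepared; jasper yes -> prepared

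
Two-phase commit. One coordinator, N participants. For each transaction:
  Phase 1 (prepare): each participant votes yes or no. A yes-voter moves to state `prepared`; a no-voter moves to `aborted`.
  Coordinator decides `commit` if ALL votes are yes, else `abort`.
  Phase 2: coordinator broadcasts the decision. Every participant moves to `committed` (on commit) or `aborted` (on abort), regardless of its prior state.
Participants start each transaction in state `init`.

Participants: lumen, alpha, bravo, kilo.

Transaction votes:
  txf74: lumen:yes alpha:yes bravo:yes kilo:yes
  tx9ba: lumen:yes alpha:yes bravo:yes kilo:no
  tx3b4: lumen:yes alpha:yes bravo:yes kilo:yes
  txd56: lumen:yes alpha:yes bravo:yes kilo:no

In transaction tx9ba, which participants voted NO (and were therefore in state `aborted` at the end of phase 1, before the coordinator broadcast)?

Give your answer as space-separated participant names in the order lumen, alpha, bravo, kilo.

Txn tx9ba phase 1: lumen yes -> prepared; alpha yes -> prepared; bravo yes -> prepared; kilo no -> aborted

Answer: kilo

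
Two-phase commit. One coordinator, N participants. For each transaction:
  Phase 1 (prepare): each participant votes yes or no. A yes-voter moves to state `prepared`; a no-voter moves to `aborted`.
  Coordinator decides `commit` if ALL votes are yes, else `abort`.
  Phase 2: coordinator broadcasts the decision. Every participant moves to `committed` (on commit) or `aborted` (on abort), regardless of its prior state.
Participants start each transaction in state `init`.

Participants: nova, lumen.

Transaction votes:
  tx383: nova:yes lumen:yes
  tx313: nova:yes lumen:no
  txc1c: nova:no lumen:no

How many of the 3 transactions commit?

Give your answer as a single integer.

Answer: 1

Derivation:
tx383: all yes -> commit (commits=1)
tx313: no from lumen -> abort (commits=1)
txc1c: no from nova, lumen -> abort (commits=1)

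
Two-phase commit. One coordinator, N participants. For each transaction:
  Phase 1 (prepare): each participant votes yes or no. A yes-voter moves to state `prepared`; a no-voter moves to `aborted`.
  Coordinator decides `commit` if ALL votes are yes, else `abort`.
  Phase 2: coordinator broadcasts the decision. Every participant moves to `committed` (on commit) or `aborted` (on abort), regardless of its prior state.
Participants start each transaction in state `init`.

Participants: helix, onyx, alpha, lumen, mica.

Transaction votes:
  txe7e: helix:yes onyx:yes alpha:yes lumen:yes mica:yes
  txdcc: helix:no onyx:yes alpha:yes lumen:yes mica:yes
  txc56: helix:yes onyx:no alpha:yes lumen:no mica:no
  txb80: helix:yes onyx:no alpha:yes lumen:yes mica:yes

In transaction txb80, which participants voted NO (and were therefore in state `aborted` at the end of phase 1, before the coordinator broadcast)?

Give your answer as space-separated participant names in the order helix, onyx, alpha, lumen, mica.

Answer: onyx

Derivation:
Txn txb80 phase 1: helix yes -> prepared; onyx no -> aborted; alpha yes -> prepared; lumen yes -> prepared; mica yes -> prepared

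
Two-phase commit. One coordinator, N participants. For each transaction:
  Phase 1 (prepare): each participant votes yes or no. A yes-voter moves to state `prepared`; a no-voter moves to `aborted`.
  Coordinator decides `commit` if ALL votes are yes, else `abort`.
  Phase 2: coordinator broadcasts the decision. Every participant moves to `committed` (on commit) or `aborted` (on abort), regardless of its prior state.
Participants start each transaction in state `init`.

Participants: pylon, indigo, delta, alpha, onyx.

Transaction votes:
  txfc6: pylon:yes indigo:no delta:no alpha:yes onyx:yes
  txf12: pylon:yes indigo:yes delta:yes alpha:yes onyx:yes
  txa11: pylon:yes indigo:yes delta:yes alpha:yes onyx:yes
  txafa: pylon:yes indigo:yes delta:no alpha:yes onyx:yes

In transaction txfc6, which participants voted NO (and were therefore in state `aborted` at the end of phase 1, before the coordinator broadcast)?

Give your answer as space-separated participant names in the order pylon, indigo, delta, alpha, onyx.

Answer: indigo delta

Derivation:
Txn txfc6 phase 1: pylon yes -> prepared; indigo no -> aborted; delta no -> aborted; alpha yes -> prepared; onyx yes -> prepared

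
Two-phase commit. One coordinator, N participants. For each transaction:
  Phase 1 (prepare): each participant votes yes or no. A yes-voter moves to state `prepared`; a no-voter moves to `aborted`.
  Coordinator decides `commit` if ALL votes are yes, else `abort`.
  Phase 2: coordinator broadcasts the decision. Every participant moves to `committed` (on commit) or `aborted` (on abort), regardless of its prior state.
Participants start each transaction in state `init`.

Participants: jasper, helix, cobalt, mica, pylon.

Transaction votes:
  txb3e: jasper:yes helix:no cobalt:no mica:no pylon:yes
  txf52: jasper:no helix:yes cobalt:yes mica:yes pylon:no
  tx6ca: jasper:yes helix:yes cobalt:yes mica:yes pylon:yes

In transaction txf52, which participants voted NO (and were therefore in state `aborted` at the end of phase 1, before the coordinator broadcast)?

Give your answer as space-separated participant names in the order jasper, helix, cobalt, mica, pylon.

Txn txf52 phase 1: jasper no -> aborted; helix yes -> prepared; cobalt yes -> prepared; mica yes -> prepared; pylon no -> aborted

Answer: jasper pylon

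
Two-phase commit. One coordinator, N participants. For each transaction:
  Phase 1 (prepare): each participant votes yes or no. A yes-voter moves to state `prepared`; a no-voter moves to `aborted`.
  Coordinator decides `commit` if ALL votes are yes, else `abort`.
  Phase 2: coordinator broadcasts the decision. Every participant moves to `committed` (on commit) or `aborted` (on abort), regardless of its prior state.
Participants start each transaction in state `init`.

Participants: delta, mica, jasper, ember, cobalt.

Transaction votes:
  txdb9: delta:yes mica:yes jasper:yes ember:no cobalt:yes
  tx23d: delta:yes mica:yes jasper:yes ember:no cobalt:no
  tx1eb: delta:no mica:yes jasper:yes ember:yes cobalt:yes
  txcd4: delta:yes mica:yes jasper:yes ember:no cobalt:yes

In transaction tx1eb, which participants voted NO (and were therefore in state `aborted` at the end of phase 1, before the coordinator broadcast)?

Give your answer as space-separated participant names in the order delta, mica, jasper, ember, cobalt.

Answer: delta

Derivation:
Txn tx1eb phase 1: delta no -> aborted; mica yes -> prepared; jasper yes -> prepared; ember yes -> prepared; cobalt yes -> prepared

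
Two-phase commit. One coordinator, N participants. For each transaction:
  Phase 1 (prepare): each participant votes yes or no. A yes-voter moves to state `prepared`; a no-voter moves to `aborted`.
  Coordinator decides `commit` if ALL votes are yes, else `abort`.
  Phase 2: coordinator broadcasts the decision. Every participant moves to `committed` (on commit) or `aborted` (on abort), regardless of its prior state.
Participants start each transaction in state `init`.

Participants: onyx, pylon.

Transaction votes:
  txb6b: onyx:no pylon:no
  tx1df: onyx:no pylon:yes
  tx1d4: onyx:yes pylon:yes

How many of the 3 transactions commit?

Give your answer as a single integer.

Answer: 1

Derivation:
txb6b: no from onyx, pylon -> abort (commits=0)
tx1df: no from onyx -> abort (commits=0)
tx1d4: all yes -> commit (commits=1)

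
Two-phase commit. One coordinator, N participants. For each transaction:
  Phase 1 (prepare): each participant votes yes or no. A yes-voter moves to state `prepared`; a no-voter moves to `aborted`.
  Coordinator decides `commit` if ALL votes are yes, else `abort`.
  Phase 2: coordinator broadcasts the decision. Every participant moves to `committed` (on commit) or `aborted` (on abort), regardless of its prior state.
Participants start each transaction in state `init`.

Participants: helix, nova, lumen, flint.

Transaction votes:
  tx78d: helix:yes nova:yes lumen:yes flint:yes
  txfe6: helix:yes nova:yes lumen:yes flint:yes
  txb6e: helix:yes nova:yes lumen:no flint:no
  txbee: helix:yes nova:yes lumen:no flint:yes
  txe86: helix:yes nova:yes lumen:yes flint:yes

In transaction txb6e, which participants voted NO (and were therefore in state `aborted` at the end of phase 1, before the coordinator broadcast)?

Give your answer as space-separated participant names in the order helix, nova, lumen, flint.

Txn txb6e phase 1: helix yes -> prepared; nova yes -> prepared; lumen no -> aborted; flint no -> aborted

Answer: lumen flint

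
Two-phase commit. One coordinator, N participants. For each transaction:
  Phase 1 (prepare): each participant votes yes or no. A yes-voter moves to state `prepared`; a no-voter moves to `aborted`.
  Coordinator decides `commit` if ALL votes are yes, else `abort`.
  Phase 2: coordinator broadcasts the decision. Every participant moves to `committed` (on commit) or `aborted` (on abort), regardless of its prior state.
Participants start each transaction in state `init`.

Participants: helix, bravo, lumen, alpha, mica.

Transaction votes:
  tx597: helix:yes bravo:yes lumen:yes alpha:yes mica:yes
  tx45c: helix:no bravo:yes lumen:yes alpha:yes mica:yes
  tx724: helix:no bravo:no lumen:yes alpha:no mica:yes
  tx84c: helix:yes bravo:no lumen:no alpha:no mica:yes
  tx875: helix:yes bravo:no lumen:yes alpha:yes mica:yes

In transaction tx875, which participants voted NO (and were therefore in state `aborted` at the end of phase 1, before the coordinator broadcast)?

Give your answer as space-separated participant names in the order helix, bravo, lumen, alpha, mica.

Answer: bravo

Derivation:
Txn tx875 phase 1: helix yes -> prepared; bravo no -> aborted; lumen yes -> prepared; alpha yes -> prepared; mica yes -> prepared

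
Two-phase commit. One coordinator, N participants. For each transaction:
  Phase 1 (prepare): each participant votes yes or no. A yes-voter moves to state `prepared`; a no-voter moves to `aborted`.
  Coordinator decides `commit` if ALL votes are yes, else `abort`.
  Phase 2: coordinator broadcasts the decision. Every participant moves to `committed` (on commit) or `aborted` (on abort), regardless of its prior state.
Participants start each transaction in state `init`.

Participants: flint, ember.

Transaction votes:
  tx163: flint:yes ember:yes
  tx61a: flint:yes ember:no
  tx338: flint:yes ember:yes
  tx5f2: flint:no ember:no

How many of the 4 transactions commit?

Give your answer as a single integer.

Answer: 2

Derivation:
tx163: all yes -> commit (commits=1)
tx61a: no from ember -> abort (commits=1)
tx338: all yes -> commit (commits=2)
tx5f2: no from flint, ember -> abort (commits=2)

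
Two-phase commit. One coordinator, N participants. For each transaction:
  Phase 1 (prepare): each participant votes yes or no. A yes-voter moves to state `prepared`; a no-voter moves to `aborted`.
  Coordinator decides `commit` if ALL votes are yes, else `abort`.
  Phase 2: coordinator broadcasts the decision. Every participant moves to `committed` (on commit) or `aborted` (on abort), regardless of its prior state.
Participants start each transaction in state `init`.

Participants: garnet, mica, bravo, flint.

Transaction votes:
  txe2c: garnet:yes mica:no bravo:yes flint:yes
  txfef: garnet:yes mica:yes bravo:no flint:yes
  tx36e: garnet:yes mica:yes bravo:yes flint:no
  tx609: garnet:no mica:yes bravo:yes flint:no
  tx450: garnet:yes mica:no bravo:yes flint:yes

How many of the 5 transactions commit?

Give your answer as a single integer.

txe2c: no from mica -> abort (commits=0)
txfef: no from bravo -> abort (commits=0)
tx36e: no from flint -> abort (commits=0)
tx609: no from garnet, flint -> abort (commits=0)
tx450: no from mica -> abort (commits=0)

Answer: 0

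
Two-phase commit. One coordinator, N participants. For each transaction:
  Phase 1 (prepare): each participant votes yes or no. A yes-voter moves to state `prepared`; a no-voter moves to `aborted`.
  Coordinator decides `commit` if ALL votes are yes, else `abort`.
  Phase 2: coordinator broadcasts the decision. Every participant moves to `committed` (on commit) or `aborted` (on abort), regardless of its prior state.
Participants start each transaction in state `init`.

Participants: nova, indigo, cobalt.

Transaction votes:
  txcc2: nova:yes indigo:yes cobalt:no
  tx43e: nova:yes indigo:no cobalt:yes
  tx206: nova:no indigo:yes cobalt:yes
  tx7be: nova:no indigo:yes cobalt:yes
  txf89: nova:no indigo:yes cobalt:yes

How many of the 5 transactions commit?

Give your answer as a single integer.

txcc2: no from cobalt -> abort (commits=0)
tx43e: no from indigo -> abort (commits=0)
tx206: no from nova -> abort (commits=0)
tx7be: no from nova -> abort (commits=0)
txf89: no from nova -> abort (commits=0)

Answer: 0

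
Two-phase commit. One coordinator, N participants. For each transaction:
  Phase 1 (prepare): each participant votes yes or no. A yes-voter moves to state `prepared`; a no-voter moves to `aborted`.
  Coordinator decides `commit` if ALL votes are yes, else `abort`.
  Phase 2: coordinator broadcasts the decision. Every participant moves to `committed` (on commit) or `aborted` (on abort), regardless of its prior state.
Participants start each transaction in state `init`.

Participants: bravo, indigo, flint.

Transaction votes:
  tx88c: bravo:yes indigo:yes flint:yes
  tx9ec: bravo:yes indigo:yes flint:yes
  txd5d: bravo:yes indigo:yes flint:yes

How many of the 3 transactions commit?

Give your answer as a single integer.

Answer: 3

Derivation:
tx88c: all yes -> commit (commits=1)
tx9ec: all yes -> commit (commits=2)
txd5d: all yes -> commit (commits=3)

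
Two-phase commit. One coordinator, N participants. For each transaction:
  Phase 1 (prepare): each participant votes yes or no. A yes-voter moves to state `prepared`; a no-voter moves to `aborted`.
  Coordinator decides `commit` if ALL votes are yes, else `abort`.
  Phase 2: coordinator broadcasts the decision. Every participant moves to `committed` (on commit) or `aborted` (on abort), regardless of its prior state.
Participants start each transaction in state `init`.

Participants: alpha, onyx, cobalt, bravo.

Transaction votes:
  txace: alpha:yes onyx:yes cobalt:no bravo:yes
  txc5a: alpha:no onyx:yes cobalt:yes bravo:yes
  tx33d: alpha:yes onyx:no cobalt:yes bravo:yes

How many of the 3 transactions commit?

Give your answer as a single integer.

Answer: 0

Derivation:
txace: no from cobalt -> abort (commits=0)
txc5a: no from alpha -> abort (commits=0)
tx33d: no from onyx -> abort (commits=0)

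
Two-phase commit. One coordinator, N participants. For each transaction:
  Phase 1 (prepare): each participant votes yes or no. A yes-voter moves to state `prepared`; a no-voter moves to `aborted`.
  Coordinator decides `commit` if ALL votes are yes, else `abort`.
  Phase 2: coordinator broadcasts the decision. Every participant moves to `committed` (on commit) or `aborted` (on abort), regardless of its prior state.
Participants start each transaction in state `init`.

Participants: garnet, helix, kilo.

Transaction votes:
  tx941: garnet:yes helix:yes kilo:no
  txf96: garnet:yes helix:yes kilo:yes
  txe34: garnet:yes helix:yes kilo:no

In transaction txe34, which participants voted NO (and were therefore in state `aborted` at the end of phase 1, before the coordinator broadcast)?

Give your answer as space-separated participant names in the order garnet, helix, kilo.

Answer: kilo

Derivation:
Txn txe34 phase 1: garnet yes -> prepared; helix yes -> prepared; kilo no -> aborted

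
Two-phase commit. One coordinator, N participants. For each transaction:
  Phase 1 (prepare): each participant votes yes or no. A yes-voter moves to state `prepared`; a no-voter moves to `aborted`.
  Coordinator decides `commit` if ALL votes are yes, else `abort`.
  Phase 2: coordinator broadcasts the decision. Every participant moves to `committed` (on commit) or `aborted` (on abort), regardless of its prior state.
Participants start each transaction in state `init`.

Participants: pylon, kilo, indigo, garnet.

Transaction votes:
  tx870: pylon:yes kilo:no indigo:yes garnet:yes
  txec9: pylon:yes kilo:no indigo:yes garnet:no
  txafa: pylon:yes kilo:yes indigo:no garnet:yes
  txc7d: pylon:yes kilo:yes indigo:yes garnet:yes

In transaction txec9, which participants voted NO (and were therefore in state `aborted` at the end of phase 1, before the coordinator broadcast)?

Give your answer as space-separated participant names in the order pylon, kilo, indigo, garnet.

Txn txec9 phase 1: pylon yes -> prepared; kilo no -> aborted; indigo yes -> prepared; garnet no -> aborted

Answer: kilo garnet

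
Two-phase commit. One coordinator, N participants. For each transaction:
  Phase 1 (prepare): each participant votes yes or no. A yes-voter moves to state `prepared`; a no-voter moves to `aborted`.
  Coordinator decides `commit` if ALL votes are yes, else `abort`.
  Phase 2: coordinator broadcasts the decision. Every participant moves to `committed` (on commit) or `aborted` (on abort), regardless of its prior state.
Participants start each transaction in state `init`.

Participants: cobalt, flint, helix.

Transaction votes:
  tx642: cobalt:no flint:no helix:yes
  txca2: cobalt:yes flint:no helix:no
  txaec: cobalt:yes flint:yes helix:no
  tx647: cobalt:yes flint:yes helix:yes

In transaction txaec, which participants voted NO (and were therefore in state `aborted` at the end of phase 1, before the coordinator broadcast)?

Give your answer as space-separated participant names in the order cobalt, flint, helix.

Txn txaec phase 1: cobalt yes -> prepared; flint yes -> prepared; helix no -> aborted

Answer: helix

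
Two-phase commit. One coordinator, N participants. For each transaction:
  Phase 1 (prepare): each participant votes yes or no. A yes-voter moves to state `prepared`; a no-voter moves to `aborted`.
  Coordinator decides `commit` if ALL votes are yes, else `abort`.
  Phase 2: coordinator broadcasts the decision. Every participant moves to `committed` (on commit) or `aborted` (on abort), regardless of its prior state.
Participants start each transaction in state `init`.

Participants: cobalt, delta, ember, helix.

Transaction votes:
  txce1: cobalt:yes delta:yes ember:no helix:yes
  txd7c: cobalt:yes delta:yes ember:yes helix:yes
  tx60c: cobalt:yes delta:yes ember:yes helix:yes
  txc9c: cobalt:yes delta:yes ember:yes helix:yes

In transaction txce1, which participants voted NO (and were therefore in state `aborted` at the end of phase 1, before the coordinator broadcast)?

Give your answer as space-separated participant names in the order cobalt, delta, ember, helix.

Txn txce1 phase 1: cobalt yes -> prepared; delta yes -> prepared; ember no -> aborted; helix yes -> prepared

Answer: ember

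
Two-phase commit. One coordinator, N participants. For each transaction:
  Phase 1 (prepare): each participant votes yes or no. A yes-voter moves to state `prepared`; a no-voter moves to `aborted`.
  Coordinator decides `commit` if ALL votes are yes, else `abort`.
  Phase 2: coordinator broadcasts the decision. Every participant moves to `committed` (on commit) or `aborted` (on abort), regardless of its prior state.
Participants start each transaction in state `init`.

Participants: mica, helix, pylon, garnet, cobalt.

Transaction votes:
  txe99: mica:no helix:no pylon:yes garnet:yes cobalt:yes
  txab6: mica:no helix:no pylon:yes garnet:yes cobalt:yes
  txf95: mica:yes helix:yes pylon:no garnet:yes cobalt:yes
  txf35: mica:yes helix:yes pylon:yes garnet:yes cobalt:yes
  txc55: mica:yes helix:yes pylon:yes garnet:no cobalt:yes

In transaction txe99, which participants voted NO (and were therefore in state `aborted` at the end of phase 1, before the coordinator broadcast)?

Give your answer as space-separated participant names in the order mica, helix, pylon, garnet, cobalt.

Txn txe99 phase 1: mica no -> aborted; helix no -> aborted; pylon yes -> prepared; garnet yes -> prepared; cobalt yes -> prepared

Answer: mica helix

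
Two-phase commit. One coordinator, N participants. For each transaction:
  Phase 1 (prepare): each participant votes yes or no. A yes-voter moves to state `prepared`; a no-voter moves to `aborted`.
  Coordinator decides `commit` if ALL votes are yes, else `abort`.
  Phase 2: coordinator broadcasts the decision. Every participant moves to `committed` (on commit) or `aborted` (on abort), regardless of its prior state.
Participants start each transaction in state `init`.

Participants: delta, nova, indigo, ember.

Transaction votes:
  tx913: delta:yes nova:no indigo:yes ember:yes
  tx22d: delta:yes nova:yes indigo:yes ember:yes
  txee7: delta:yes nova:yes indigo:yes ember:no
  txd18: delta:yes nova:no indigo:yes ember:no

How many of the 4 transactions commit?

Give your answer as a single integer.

tx913: no from nova -> abort (commits=0)
tx22d: all yes -> commit (commits=1)
txee7: no from ember -> abort (commits=1)
txd18: no from nova, ember -> abort (commits=1)

Answer: 1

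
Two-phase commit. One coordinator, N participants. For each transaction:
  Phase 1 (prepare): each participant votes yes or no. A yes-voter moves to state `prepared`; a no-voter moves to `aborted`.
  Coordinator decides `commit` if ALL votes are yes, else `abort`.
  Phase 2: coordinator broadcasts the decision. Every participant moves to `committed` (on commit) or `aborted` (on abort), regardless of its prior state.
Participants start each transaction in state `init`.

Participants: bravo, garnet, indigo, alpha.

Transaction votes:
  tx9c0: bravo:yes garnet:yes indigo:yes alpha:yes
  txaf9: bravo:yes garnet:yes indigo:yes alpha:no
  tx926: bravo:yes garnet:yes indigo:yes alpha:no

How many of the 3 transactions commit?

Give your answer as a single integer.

Answer: 1

Derivation:
tx9c0: all yes -> commit (commits=1)
txaf9: no from alpha -> abort (commits=1)
tx926: no from alpha -> abort (commits=1)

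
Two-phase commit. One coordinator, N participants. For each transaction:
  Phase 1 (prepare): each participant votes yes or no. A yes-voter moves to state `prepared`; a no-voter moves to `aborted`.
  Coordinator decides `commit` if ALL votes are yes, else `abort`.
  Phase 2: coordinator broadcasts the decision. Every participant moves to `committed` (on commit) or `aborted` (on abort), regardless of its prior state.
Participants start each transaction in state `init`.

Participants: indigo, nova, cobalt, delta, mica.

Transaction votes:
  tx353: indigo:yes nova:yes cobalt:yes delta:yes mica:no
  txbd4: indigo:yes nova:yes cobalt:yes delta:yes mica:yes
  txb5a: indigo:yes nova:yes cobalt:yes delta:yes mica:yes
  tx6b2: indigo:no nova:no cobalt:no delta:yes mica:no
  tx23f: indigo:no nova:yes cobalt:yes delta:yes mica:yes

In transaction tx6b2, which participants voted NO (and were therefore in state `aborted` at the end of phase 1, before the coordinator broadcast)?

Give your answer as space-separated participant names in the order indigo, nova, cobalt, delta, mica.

Txn tx6b2 phase 1: indigo no -> aborted; nova no -> aborted; cobalt no -> aborted; delta yes -> prepared; mica no -> aborted

Answer: indigo nova cobalt mica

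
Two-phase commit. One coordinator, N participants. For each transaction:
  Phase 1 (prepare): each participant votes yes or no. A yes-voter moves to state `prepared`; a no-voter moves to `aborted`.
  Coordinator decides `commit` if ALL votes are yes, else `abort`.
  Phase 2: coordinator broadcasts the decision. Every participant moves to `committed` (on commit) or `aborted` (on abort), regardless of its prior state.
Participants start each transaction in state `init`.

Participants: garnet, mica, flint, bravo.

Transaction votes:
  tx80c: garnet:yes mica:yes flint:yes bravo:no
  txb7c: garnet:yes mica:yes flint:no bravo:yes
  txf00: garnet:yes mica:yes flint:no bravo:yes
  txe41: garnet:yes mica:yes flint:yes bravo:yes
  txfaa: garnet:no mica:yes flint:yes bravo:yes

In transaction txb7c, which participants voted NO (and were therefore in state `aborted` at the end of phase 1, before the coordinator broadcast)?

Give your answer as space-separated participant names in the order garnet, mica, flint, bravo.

Answer: flint

Derivation:
Txn txb7c phase 1: garnet yes -> prepared; mica yes -> prepared; flint no -> aborted; bravo yes -> prepared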